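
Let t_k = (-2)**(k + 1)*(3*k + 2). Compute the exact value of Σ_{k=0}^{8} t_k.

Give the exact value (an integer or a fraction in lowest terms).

t_(k+1)/t_k = 2*(-3*k - 5)/(3*k + 2).
Normal form (A,B,C) = (-2, 1, k + 2/3).
Key eq: (-2)·f(k+1) = (1)·f(k) + (k + 2/3).
From deg A=0, deg B=0, deg C=1: d=1.
Solve for f: f(k) = -k/3 (degree 1 ≤ 1).
R(k) = B(k−1)·f(k)/C(k) = -k/(3*k + 2); s_k = R·t_k = 2*(-2)**k*k.
Check: Δs_k = (-2)**(k + 1)*(3*k + 2). ✓
Sum = s_(9) − s_(0); s_(9) = -9216, s_(0) = 0 ⇒ -9216.

Σ = -9216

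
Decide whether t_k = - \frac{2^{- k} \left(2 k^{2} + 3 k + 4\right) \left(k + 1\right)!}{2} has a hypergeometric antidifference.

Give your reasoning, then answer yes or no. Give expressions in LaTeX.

Ratio r(k) = (k + 2)*(3*k + 2*(k + 1)**2 + 7)/(2*(2*k**2 + 3*k + 4)).
Normal form (A,B,C) = (k/2 + 1, 1, k**2 + 3*k/2 + 2).
Key eq: (k/2 + 1)·f(k+1) = (1)·f(k) + (k**2 + 3*k/2 + 2).
Bound: deg f ≤ 1.
A polynomial solution: f(k) = 2*k + 1.
R(k) = B(k−1)·f(k)/C(k) = 2*(2*k + 1)/(2*k**2 + 3*k + 4); s_k = R·t_k = -(2*k + 1)*factorial(k + 1)/2**k.
Check: Δs_k = -(2*k**2 + 3*k + 4)*factorial(k + 1)/(2*2**k). ✓

Yes. s_k = - 2^{- k} \left(2 k + 1\right) \left(k + 1\right)!.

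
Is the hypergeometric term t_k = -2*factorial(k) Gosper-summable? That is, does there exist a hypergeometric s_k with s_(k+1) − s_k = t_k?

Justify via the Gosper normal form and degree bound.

No — t_k has no hypergeometric antidifference.

Ratio r(k) = k + 1.
A = k + 1, B = 1, C = 1.
Need (k + 1)·f(k+1) − (1)·f(k) = 1.
From deg A=1, deg B=0, deg C=0: d=-1.
d = -1 < 0 ⇒ no nonzero polynomial f; not summable.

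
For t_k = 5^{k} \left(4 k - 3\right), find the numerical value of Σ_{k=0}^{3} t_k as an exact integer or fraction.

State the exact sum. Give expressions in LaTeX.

r(k) = 5*(4*k + 1)/(4*k - 3) after simplifying.
Normal form (A,B,C) = (5, 1, k - 3/4).
f must satisfy (5)·f(k+1) − (1)·f(k) = k - 3/4.
Degrees (0,0,1) ⇒ d ≤ 1.
Match coefficients ⇒ f(k) = (k - 2)/4.
R(k) = B(k−1)·f(k)/C(k) = (k - 2)/(4*k - 3); s_k = R·t_k = 5**k*(k - 2).
Δs = 5**k*(4*k - 3), as required.
Evaluate s at k=4 and k=0: 1250 and -2; difference 1252.

Σ = 1252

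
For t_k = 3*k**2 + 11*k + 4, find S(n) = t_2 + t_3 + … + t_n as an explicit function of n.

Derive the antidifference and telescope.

t_(k+1)/t_k = (3*k**2 + 17*k + 18)/(3*k**2 + 11*k + 4).
So A=1 and B=1, with C=k**2 + 11*k/3 + 4/3.
Set up (1)·f(k+1) − (1)·f(k) − (k**2 + 11*k/3 + 4/3) = 0.
From deg A=0, deg B=0, deg C=2: d=3.
Solve for f: f(k) = k*(k**2 + 4*k - 1)/3 (degree 3 ≤ 3).
Get s_k = R·t_k = k*(k**2 + 4*k - 1) with R(k) = B(k−1)f(k)/C(k) = k*(k**2 + 4*k - 1)/(3*k**2 + 11*k + 4).
Check: Δs_k = 3*k**2 + 11*k + 4. ✓
s_(n+1) = n**3 + 7*n**2 + 10*n + 4 and s_(2) = 22, so S(n) = n**3 + 7*n**2 + 10*n - 18.

S(n) = n**3 + 7*n**2 + 10*n - 18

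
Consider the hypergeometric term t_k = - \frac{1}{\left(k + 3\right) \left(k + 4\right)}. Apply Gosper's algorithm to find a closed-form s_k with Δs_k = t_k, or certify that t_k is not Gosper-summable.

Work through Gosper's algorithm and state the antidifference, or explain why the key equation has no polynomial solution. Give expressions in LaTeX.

s_k = - \frac{k}{3 k + 9}

r(k) = (k + 3)/(k + 5) after simplifying.
Factor: A=k + 3; B=k + 5; C=1.
Solve (k + 3)·f(k+1) − (k + 4)·f(k) = 1.
Bound: deg f ≤ 1.
Match coefficients ⇒ f(k) = k/3.
So s_k = (B(k−1)f/C)·t_k = (k*(k + 4)/3)·t_k = -k/(3*k + 9).
Check: Δs_k = -1/(k**2 + 7*k + 12). ✓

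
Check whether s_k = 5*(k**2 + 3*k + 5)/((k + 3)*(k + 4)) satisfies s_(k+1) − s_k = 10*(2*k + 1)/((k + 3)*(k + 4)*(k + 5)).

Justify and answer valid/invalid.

valid (s_(k+1) − s_k reduces to t_k)

s_(k+1) = 5*(3*k + (k + 1)**2 + 8)/((k + 4)*(k + 5))
s_(k+1) − s_k = 10*(2*k + 1)/(k**3 + 12*k**2 + 47*k + 60)
(s_(k+1) − s_k) − t_k = 0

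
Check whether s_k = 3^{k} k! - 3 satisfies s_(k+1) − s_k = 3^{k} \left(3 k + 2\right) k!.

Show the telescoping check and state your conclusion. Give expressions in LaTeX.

s_(k+1) = 3**(k + 1)*factorial(k + 1) - 3
s_(k+1) − s_k = 3**k*(3*k + 2)*factorial(k)
(s_(k+1) − s_k) − t_k = 0

Valid — Δs_k = t_k.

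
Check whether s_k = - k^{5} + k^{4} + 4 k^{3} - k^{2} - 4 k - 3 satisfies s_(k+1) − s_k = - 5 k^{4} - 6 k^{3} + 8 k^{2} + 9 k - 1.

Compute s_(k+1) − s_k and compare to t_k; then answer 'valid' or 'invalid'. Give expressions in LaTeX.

Valid: the claim telescopes to t_k.

s_(k+1) = -k**5 - 4*k**4 - 2*k**3 + 7*k**2 + 5*k - 4
s_(k+1) − s_k = -5*k**4 - 6*k**3 + 8*k**2 + 9*k - 1
(s_(k+1) − s_k) − t_k = 0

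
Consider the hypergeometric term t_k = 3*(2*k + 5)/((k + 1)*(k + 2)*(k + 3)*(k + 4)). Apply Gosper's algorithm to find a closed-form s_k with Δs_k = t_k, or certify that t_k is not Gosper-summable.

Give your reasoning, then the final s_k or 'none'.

t_(k+1)/t_k = (k + 1)*(2*k + 7)/((k + 5)*(2*k + 5)).
Normal form (A,B,C) = (k + 1, k + 5, k + 5/2).
Need (k + 1)·f(k+1) − (k + 4)·f(k) = k + 5/2.
From deg A=1, deg B=1, deg C=1: d=3.
Solve for f: f(k) = k*(k + 2)*(k + 4)/6 (degree 3 ≤ 3).
R(k) = B(k−1)·f(k)/C(k) = k*(k + 2)*(k + 4)**2/(3*(2*k + 5)); s_k = R·t_k = k*(k + 4)/(k**2 + 4*k + 3).
Check: Δs_k = 3*(2*k + 5)/(k**4 + 10*k**3 + 35*k**2 + 50*k + 24). ✓

s_k = k*(k + 4)/(k**2 + 4*k + 3)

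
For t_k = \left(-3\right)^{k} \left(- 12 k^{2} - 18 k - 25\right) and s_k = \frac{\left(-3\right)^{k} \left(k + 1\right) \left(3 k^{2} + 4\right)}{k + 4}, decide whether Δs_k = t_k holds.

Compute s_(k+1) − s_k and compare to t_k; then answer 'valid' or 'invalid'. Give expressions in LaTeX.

Invalid: residual \frac{3 \left(-3\right)^{k} \left(12 k^{3} + 69 k^{2} + 97 k + 104\right)}{k^{2} + 9 k + 20} ≠ 0.

s_(k+1) = (-3)**(k + 1)*(k + 2)*(3*(k + 1)**2 + 4)/(k + 5)
s_(k+1) − s_k = (-3)**k*(-12*k**4 - 90*k**3 - 220*k**2 - 294*k - 188)/(k**2 + 9*k + 20)
(s_(k+1) − s_k) − t_k = 3*(-3)**k*(12*k**3 + 69*k**2 + 97*k + 104)/(k**2 + 9*k + 20)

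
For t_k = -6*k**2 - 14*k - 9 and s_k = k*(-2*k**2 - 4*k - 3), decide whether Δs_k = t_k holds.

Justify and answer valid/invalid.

s_(k+1) = -(k + 1)*(4*k + 2*(k + 1)**2 + 7)
s_(k+1) − s_k = -6*k**2 - 14*k - 9
(s_(k+1) − s_k) − t_k = 0

Valid — Δs_k = t_k.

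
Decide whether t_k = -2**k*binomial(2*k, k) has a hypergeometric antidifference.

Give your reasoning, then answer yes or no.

t_(k+1)/t_k = 4*(2*k + 1)/(k + 1).
Gosper form: A/B · C(k+1)/C(k) with A=8*k + 4, B=k + 1, C=1.
Need (8*k + 4)·f(k+1) − (k)·f(k) = 1.
From deg A=1, deg B=1, deg C=0: d=-1.
d = -1 < 0 ⇒ no nonzero polynomial f; not summable.

No. Not Gosper-summable.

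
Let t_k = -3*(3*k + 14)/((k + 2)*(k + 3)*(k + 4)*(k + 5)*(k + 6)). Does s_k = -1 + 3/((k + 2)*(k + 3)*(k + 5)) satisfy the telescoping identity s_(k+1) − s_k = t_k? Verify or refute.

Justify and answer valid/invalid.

s_(k+1) = -1 + 3/((k + 3)*(k + 4)*(k + 6))
s_(k+1) − s_k = 3*(-3*k - 14)/(k**5 + 20*k**4 + 155*k**3 + 580*k**2 + 1044*k + 720)
(s_(k+1) − s_k) − t_k = 0

valid; difference matches t_k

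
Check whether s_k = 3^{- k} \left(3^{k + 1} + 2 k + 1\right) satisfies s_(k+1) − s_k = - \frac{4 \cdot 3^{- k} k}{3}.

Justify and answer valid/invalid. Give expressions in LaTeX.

s_(k+1) = (9*3**k + 2*k + 3)/(3*3**k)
s_(k+1) − s_k = -4*k/(3*3**k)
(s_(k+1) − s_k) − t_k = 0

Valid: the claim telescopes to t_k.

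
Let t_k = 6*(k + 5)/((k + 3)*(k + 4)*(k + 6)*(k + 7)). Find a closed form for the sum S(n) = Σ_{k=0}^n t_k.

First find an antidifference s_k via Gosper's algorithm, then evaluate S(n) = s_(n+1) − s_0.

t_(k+1)/t_k = (k + 3)*(k + 6)**2/((k + 5)**2*(k + 8)).
Normal form (A,B,C) = (k + 3, k + 8, k**2 + 10*k + 25).
Need (k + 3)·f(k+1) − (k + 7)·f(k) = k**2 + 10*k + 25.
Degrees (1,1,2) ⇒ d ≤ 4.
Coefficient equations give f(k) = k*(k + 4)*(k + 5)*(k + 9)/36.
Then R = B(k−1)f/C = k*(k + 4)*(k + 7)*(k + 9)/(36*(k + 5)), so s_k = R(k)·t_k = k*(k + 9)/(6*(k**2 + 9*k + 18)).
Check: Δs_k = 6*(k + 5)/(k**4 + 20*k**3 + 145*k**2 + 450*k + 504). ✓
Telescope: S(n) = s_(n+1) − s_(0) = (n**2 + 11*n + 10)/(6*(n**2 + 11*n + 28)) − (0) = (n**2 + 11*n + 10)/(6*(n**2 + 11*n + 28)).

S(n) = (n**2 + 11*n + 10)/(6*(n**2 + 11*n + 28))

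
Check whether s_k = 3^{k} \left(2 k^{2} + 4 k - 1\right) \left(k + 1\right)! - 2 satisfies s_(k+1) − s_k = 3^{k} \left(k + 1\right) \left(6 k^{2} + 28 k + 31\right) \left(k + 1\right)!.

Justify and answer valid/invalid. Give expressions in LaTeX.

s_(k+1) = 3**(k + 1)*(4*k + 2*(k + 1)**2 + 3)*factorial(k + 2) - 2
s_(k+1) − s_k = 3**k*(k + 1)*(6*k**2 + 28*k + 31)*factorial(k + 1)
(s_(k+1) − s_k) − t_k = 0

Valid — Δs_k = t_k.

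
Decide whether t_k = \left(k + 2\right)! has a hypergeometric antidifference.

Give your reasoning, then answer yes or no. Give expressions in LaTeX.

No — negative degree bound, so no certificate f.

t_(k+1)/t_k = k + 3.
Factor: A=k + 3; B=1; C=1.
f must satisfy (k + 3)·f(k+1) − (1)·f(k) = 1.
deg f ≤ -1 (via 1,0,0).
Bound -1 < 0, so the key equation has no polynomial solution.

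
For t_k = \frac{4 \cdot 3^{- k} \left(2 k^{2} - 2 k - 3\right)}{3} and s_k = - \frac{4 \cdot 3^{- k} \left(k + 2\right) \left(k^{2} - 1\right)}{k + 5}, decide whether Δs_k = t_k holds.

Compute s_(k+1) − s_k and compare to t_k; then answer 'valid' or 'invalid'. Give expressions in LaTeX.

s_(k+1) = -4*(k + 3)*((k + 1)**2 - 1)/(3*3**k*(k + 6))
s_(k+1) − s_k = 8*3**(-k - 1)*(k**4 + 7*k**3 + k**2 - 27*k - 18)/(k**2 + 11*k + 30)
(s_(k+1) − s_k) − t_k = 4*(-2*k**3 - 11*k**2 + 13*k + 18)/(3**k*(k**2 + 11*k + 30))

Invalid: residual \frac{4 \cdot 3^{- k} \left(- 2 k^{3} - 11 k^{2} + 13 k + 18\right)}{k^{2} + 11 k + 30} ≠ 0.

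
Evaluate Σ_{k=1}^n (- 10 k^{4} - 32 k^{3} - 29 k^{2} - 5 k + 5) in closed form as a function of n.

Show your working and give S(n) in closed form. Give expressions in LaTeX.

Ratio r(k) = (10*k**4 + 72*k**3 + 185*k**2 + 199*k + 71)/(10*k**4 + 32*k**3 + 29*k**2 + 5*k - 5).
A = 1, B = 1, C = k**4 + 16*k**3/5 + 29*k**2/10 + k/2 - 1/2.
Key eq: (1)·f(k+1) = (1)·f(k) + (k**4 + 16*k**3/5 + 29*k**2/10 + k/2 - 1/2).
d = 5 from the (0,0,4) case.
Coefficient equations give f(k) = k*(2*k**4 + 3*k**3 - 3*k**2 - 4*k - 3)/10.
Get s_k = R·t_k = k*(-2*k**4 - 3*k**3 + 3*k**2 + 4*k + 3) with R(k) = B(k−1)f(k)/C(k) = k*(2*k**4 + 3*k**3 - 3*k**2 - 4*k - 3)/(10*k**4 + 32*k**3 + 29*k**2 + 5*k - 5).
Δs = -10*k**4 - 32*k**3 - 29*k**2 - 5*k + 5, as required.
Σ_(k=1)^n t_k = s_(n+1) − s_(1) = (-2*n**5 - 13*n**4 - 29*n**3 - 25*n**2 - 2*n + 5) − (5), i.e. n*(-2*n**4 - 13*n**3 - 29*n**2 - 25*n - 2).

S(n) = n \left(- 2 n^{4} - 13 n^{3} - 29 n^{2} - 25 n - 2\right)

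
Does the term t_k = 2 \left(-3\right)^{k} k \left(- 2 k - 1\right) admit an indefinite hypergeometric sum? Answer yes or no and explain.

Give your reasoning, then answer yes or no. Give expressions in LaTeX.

Ratio r(k) = -3*(k + 1)*(2*k + 3)/(k*(2*k + 1)).
So A=-3 and B=1, with C=k**2 + k/2.
Set up (-3)·f(k+1) − (1)·f(k) − (k**2 + k/2) = 0.
Bound: deg f ≤ 2.
Solve for f: f(k) = -k*(k - 1)/4 (degree 2 ≤ 2).
R(k) = B(k−1)·f(k)/C(k) = -(k - 1)/(2*(2*k + 1)); s_k = R·t_k = (-3)**k*k*(k - 1).
Check: Δs_k = 2*(-3)**k*k*(-2*k - 1). ✓

Yes. s_k = \left(-3\right)^{k} k \left(k - 1\right).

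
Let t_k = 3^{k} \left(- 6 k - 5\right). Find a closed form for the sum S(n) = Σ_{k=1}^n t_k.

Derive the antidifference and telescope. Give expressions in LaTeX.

S(n) = - 9 \cdot 3^{n} n - 3 \cdot 3^{n} + 3

r(k) = 3*(6*k + 11)/(6*k + 5) after simplifying.
Gosper form: A/B · C(k+1)/C(k) with A=3, B=1, C=k + 5/6.
Key eq: (3)·f(k+1) = (1)·f(k) + (k + 5/6).
deg f ≤ 1 (via 0,0,1).
Coefficient equations give f(k) = (3*k - 2)/6.
Get s_k = R·t_k = 3**k*(2 - 3*k) with R(k) = B(k−1)f(k)/C(k) = (3*k - 2)/(6*k + 5).
Δs = 3**k*(-6*k - 5), as required.
Evaluate: s_(n+1) = 3**(n + 1)*(-3*n - 1); subtract s_(1) = -3 ⇒ S(n) = -9*3**n*n - 3*3**n + 3.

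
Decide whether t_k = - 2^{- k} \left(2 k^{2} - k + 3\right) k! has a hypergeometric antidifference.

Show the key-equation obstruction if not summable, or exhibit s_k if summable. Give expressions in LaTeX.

Compute t_(k+1)/t_k: get (k + 1)*(-k + 2*(k + 1)**2 + 2)/(2*(2*k**2 - k + 3)).
Normal form (A,B,C) = (k/2 + 1/2, 1, k**2 - k/2 + 3/2).
Set up (k/2 + 1/2)·f(k+1) − (1)·f(k) − (k**2 - k/2 + 3/2) = 0.
From deg A=1, deg B=0, deg C=2: d=1.
Coefficient equations give f(k) = 2*k - 1.
Then R = B(k−1)f/C = 2*(2*k - 1)/(2*k**2 - k + 3), so s_k = R(k)·t_k = -2**(1 - k)*(2*k - 1)*factorial(k).
s_(k+1) − s_k = -(2*k**2 - k + 3)*factorial(k)/2**k = t_k.

Yes. s_k = - 2^{1 - k} \left(2 k - 1\right) k!.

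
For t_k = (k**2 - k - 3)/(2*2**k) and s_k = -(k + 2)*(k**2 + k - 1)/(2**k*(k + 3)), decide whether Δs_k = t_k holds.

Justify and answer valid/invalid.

s_(k+1) = -(k + 3)*(k + (k + 1)**2)/(2*2**k*(k + 4))
s_(k+1) − s_k = (k**4 + 5*k**3 - 2*k**2 - 29*k - 25)/(2*2**k*(k**2 + 7*k + 12))
(s_(k+1) − s_k) − t_k = (-k**3 - 4*k**2 + 4*k + 11)/(2*2**k*(k**2 + 7*k + 12))

Invalid: residual (-k**3 - 4*k**2 + 4*k + 11)/(2*2**k*(k**2 + 7*k + 12)) ≠ 0.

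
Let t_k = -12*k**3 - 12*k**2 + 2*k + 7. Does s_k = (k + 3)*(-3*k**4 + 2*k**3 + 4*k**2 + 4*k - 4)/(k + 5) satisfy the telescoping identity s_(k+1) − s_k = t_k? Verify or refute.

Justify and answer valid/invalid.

Invalid: residual 2*(9*k**4 + 74*k**3 + 62*k**2 - 13*k - 39)/(k**2 + 11*k + 30) ≠ 0.

s_(k+1) = (-3*k**5 - 22*k**4 - 48*k**3 - 26*k**2 + 27*k + 12)/(k + 6)
s_(k+1) − s_k = 3*(-4*k**5 - 42*k**4 - 114*k**3 - 69*k**2 + 37*k + 44)/(k**2 + 11*k + 30)
(s_(k+1) − s_k) − t_k = 2*(9*k**4 + 74*k**3 + 62*k**2 - 13*k - 39)/(k**2 + 11*k + 30)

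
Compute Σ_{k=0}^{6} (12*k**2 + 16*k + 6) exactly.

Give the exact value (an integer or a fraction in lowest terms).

Σ = 1470

Step 1: r(k) = (6*k**2 + 20*k + 17)/(6*k**2 + 8*k + 3).
Factor: A=1; B=1; C=k**2 + 4*k/3 + 1/2.
f must satisfy (1)·f(k+1) − (1)·f(k) = k**2 + 4*k/3 + 1/2.
Bound: deg f ≤ 3.
Coefficient equations give f(k) = k**2*(2*k + 1)/6.
Then R = B(k−1)f/C = k**2*(2*k + 1)/(6*k**2 + 8*k + 3), so s_k = R(k)·t_k = k**2*(4*k + 2).
Verify: 12*k**2 + 16*k + 6 matches t_k.
Telescoping: Σ = s_(7) − s_(0) = 1470 − (0) = 1470.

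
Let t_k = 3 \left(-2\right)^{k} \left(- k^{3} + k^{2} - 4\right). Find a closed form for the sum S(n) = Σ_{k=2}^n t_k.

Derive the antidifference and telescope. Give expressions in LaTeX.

S(n) = - 2 \left(-2\right)^{n} n^{3} + 2 \left(-2\right)^{n} n - 8 \left(-2\right)^{n} - 16

Compute t_(k+1)/t_k: get 2*(-(k + 1)**3 + (k + 1)**2 - 4)/(k**3 - k**2 + 4).
Take A(k)=-2, B(k)=1, C(k)=k**3 - k**2 + 4.
Need (-2)·f(k+1) − (1)·f(k) = k**3 - k**2 + 4.
Degrees (0,0,3) ⇒ d ≤ 3.
Match coefficients ⇒ f(k) = -(k**3 - 3*k**2 + 2*k + 4)/3.
Then R = B(k−1)f/C = -(k**3 - 3*k**2 + 2*k + 4)/(3*(k**3 - k**2 + 4)), so s_k = R(k)·t_k = (-2)**k*(k**3 - 3*k**2 + 2*k + 4).
s_(k+1) − s_k = 3*(-2)**k*(-k**3 + k**2 - 4) = t_k.
Telescope: S(n) = s_(n+1) − s_(2) = (-2)**(n + 1)*(n**3 - n + 4) − (16) = -2*(-2)**n*n**3 + 2*(-2)**n*n - 8*(-2)**n - 16.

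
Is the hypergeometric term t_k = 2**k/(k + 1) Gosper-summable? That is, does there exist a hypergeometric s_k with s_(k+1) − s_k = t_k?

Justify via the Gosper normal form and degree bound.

Step 1: r(k) = 2*(k + 1)/(k + 2).
So A=2*k + 2 and B=k + 2, with C=1.
Solve (2*k + 2)·f(k+1) − (k + 1)·f(k) = 1.
Degrees (1,1,0) ⇒ d ≤ -1.
Negative degree bound (-1): no f exists, t_k not Gosper-summable.

No; the degree bound rules out any f.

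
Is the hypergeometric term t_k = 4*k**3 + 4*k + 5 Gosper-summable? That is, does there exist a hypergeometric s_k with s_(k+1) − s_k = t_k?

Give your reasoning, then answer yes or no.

Ratio r(k) = (4*k + 4*(k + 1)**3 + 9)/(4*k**3 + 4*k + 5).
Normal form (A,B,C) = (1, 1, k**3 + k + 5/4).
Solve (1)·f(k+1) − (1)·f(k) = k**3 + k + 5/4.
Bound: deg f ≤ 4.
A polynomial solution: f(k) = k*(k**3 - 2*k**2 + 3*k + 3)/4.
R(k) = B(k−1)·f(k)/C(k) = k*(k**3 - 2*k**2 + 3*k + 3)/(4*k**3 + 4*k + 5); s_k = R·t_k = k*(k**3 - 2*k**2 + 3*k + 3).
Δs = 4*k**3 + 4*k + 5, as required.

Yes. s_k = k*(k**3 - 2*k**2 + 3*k + 3).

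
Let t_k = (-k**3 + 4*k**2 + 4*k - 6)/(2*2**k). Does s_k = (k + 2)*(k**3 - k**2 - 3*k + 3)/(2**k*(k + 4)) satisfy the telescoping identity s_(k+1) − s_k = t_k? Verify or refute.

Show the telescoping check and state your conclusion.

s_(k+1) = k*(k**3 + 5*k**2 + 4*k - 6)/(2*2**k*(k + 5))
s_(k+1) − s_k = (-k**5 - 3*k**4 + 24*k**3 + 66*k**2 - 6*k - 60)/(2*2**k*(k**2 + 9*k + 20))
(s_(k+1) − s_k) − t_k = (k**4 + 2*k**3 - 22*k**2 - 16*k + 30)/(2**k*(k**2 + 9*k + 20))

Invalid: residual (k**4 + 2*k**3 - 22*k**2 - 16*k + 30)/(2**k*(k**2 + 9*k + 20)) ≠ 0.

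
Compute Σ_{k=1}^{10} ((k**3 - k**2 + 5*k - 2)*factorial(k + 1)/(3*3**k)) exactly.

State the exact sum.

Compute t_(k+1)/t_k: get (k + 2)*(5*k + (k + 1)**3 - (k + 1)**2 + 3)/(3*(k**3 - k**2 + 5*k - 2)).
Take A(k)=k/3 + 2/3, B(k)=1, C(k)=k**3 - k**2 + 5*k - 2.
f must satisfy (k/3 + 2/3)·f(k+1) − (1)·f(k) = k**3 - k**2 + 5*k - 2.
deg f ≤ 2 (via 1,0,3).
Solve for f: f(k) = 3*k*(k - 2) (degree 2 ≤ 2).
R(k) = B(k−1)·f(k)/C(k) = 3*k*(k - 2)/(k**3 - k**2 + 5*k - 2); s_k = R·t_k = k*(k - 2)*factorial(k + 1)/3**k.
Check: Δs_k = (k**3 - k**2 + 5*k - 2)*factorial(k + 1)/(3*3**k). ✓
Σ_(k=1)^(10) t_k = s_(11) − s_(1) = 21683200/81 − (-2/3) = 21683254/81.

Σ = 21683254/81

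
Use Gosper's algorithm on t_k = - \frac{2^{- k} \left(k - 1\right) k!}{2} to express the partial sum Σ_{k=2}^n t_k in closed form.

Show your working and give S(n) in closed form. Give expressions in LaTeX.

Ratio r(k) = k*(k + 1)/(2*(k - 1)).
A = k/2 + 1/2, B = 1, C = k - 1.
Set up (k/2 + 1/2)·f(k+1) − (1)·f(k) − (k - 1) = 0.
deg f ≤ 0 (via 1,0,1).
Solving with deg f ≤ 0: f(k) = 2.
Get s_k = R·t_k = -factorial(k)/2**k with R(k) = B(k−1)f(k)/C(k) = 2/(k - 1).
Δs = -(k - 1)*factorial(k)/(2*2**k), as required.
Evaluate: s_(n+1) = -2**(-n - 1)*factorial(n + 1); subtract s_(2) = -1/2 ⇒ S(n) = 2**(-n - 1)*(2**n - n*factorial(n) - factorial(n)).

S(n) = 2^{- n - 1} \left(2^{n} - n n! - n!\right)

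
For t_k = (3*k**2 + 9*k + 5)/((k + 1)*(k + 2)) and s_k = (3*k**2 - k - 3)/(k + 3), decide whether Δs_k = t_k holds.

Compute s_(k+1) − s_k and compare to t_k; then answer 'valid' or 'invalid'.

s_(k+1) = (-k + 3*(k + 1)**2 - 4)/(k + 4)
s_(k+1) − s_k = 3*(k**2 + 7*k + 3)/(k**2 + 7*k + 12)
(s_(k+1) − s_k) − t_k = 2*(-13*k**2 - 37*k - 21)/(k**4 + 10*k**3 + 35*k**2 + 50*k + 24)

Invalid: residual 2*(-13*k**2 - 37*k - 21)/(k**4 + 10*k**3 + 35*k**2 + 50*k + 24) ≠ 0.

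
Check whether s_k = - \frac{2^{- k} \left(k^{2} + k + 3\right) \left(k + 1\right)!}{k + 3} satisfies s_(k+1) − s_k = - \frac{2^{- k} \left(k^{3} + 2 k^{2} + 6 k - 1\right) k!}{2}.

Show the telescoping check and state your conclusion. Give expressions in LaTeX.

s_(k+1) = -(k**2 + 3*k + 5)*factorial(k + 2)/(2*2**k*(k + 4))
s_(k+1) − s_k = -(k**4 + 6*k**3 + 16*k**2 + 29*k + 6)*factorial(k + 1)/(2*2**k*(k + 3)*(k + 4))
(s_(k+1) − s_k) − t_k = (k**4 + 5*k**3 + 10*k**2 + 15*k - 9)*factorial(k)/(2**k*(k + 3)*(k + 4))

Invalid: residual \frac{2^{- k} \left(k^{4} + 5 k^{3} + 10 k^{2} + 15 k - 9\right) k!}{\left(k + 3\right) \left(k + 4\right)} ≠ 0.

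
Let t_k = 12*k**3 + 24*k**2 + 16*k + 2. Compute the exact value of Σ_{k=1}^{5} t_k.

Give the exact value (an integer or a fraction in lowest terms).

Ratio r(k) = (6*k**3 + 30*k**2 + 50*k + 27)/(6*k**3 + 12*k**2 + 8*k + 1).
Normal form (A,B,C) = (1, 1, k**3 + 2*k**2 + 4*k/3 + 1/6).
Solve (1)·f(k+1) − (1)·f(k) = k**3 + 2*k**2 + 4*k/3 + 1/6.
Bound: deg f ≤ 4.
Solving with deg f ≤ 4: f(k) = k*(3*k**3 + 2*k**2 - k - 2)/12.
So s_k = (B(k−1)f/C)·t_k = (k*(3*k**3 + 2*k**2 - k - 2)/(2*(6*k**3 + 12*k**2 + 8*k + 1)))·t_k = k*(3*k**3 + 2*k**2 - k - 2).
s_(k+1) − s_k = 12*k**3 + 24*k**2 + 16*k + 2 = t_k.
Σ_(k=1)^(5) t_k = s_(6) − s_(1) = 4272 − (2) = 4270.

Σ = 4270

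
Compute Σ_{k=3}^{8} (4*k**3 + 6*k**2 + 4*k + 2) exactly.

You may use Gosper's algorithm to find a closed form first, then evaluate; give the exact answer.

Step 1: r(k) = (2*k**3 + 9*k**2 + 14*k + 8)/(2*k**3 + 3*k**2 + 2*k + 1).
Take A(k)=1, B(k)=1, C(k)=k**3 + 3*k**2/2 + k + 1/2.
Need (1)·f(k+1) − (1)·f(k) = k**3 + 3*k**2/2 + k + 1/2.
Bound: deg f ≤ 4.
Coefficient equations give f(k) = k*(k + 1)*(k**2 - k + 1)/4.
Then R = B(k−1)f/C = k*(k**2 - k + 1)/(2*(2*k**2 + k + 1)), so s_k = R(k)·t_k = k**4 + k.
Verify: -k**4 + (k + 1)**4 + 1 matches t_k.
Evaluate s at k=9 and k=3: 6570 and 84; difference 6486.

Σ = 6486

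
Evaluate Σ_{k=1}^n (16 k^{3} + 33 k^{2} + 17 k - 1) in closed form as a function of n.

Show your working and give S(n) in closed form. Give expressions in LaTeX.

S(n) = n \left(4 n^{3} + 19 n^{2} + 29 n + 13\right)

Ratio r(k) = (16*k**3 + 81*k**2 + 131*k + 65)/(16*k**3 + 33*k**2 + 17*k - 1).
Gosper form: A/B · C(k+1)/C(k) with A=1, B=1, C=k**3 + 33*k**2/16 + 17*k/16 - 1/16.
Need (1)·f(k+1) − (1)·f(k) = k**3 + 33*k**2/16 + 17*k/16 - 1/16.
deg f ≤ 4 (via 0,0,3).
Solving with deg f ≤ 4: f(k) = k*(4*k**3 + 3*k**2 - 4*k - 4)/16.
Get s_k = R·t_k = k*(4*k**3 + 3*k**2 - 4*k - 4) with R(k) = B(k−1)f(k)/C(k) = k*(4*k**3 + 3*k**2 - 4*k - 4)/(16*k**3 + 33*k**2 + 17*k - 1).
Check: Δs_k = 16*k**3 + 33*k**2 + 17*k - 1. ✓
s_(n+1) = 4*n**4 + 19*n**3 + 29*n**2 + 13*n - 1 and s_(1) = -1, so S(n) = n*(4*n**3 + 19*n**2 + 29*n + 13).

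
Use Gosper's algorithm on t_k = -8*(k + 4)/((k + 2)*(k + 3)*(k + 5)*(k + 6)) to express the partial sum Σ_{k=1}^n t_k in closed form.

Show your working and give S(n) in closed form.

Ratio r(k) = (k + 2)*(k + 5)**2/((k + 4)**2*(k + 7)).
Gosper form: A/B · C(k+1)/C(k) with A=k + 2, B=k + 7, C=k**2 + 8*k + 16.
Key eq: (k + 2)·f(k+1) = (k + 6)·f(k) + (k**2 + 8*k + 16).
deg f ≤ 4 (via 1,1,2).
Solve for f: f(k) = k*(k + 3)*(k + 4)*(k + 7)/20 (degree 4 ≤ 4).
Certificate R = B(k−1)f/C = k*(k + 3)*(k + 6)*(k + 7)/(20*(k + 4)) gives s_k = 2*k*(-k - 7)/(5*(k**2 + 7*k + 10)).
Verify: 8*(-k - 4)/(k**4 + 16*k**3 + 91*k**2 + 216*k + 180) matches t_k.
Evaluate: s_(n+1) = 2*(-n**2 - 9*n - 8)/(5*(n**2 + 9*n + 18)); subtract s_(1) = -8/45 ⇒ S(n) = 2*n*(-n - 9)/(9*(n**2 + 9*n + 18)).

S(n) = 2*n*(-n - 9)/(9*(n**2 + 9*n + 18))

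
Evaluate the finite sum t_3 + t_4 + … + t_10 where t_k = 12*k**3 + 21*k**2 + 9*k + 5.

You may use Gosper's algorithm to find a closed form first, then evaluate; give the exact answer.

The ratio is (12*k**3 + 57*k**2 + 87*k + 47)/(12*k**3 + 21*k**2 + 9*k + 5).
Gosper form: A/B · C(k+1)/C(k) with A=1, B=1, C=k**3 + 7*k**2/4 + 3*k/4 + 5/12.
Need (1)·f(k+1) − (1)·f(k) = k**3 + 7*k**2/4 + 3*k/4 + 5/12.
From deg A=0, deg B=0, deg C=3: d=4.
Solving with deg f ≤ 4: f(k) = k*(3*k**3 + k**2 - 3*k + 4)/12.
So s_k = (B(k−1)f/C)·t_k = (k*(3*k**3 + k**2 - 3*k + 4)/(12*k**3 + 21*k**2 + 9*k + 5))·t_k = k*(3*k**3 + k**2 - 3*k + 4).
Δs = 12*k**3 + 21*k**2 + 9*k + 5, as required.
Evaluate s at k=11 and k=3: 44935 and 255; difference 44680.

Σ = 44680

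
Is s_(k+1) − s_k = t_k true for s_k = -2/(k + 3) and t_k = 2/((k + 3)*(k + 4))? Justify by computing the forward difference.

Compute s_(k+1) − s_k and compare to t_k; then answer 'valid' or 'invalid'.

s_(k+1) = -2/(k + 4)
s_(k+1) − s_k = 2/((k + 3)*(k + 4))
(s_(k+1) − s_k) − t_k = 0

valid; difference matches t_k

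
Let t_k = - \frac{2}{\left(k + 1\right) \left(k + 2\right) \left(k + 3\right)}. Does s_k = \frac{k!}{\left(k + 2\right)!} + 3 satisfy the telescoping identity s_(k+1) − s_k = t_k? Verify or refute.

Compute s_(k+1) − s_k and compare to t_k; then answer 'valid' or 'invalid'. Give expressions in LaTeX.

Valid — Δs_k = t_k.

s_(k+1) = (3*k**2 + 15*k + 19)/((k + 2)*(k + 3))
s_(k+1) − s_k = -2/((k + 1)*(k + 2)*(k + 3))
(s_(k+1) − s_k) − t_k = 0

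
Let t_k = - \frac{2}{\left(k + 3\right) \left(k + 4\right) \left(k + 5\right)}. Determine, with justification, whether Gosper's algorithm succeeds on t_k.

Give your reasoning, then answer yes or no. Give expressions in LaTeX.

Yes. s_k = \frac{k \left(- k - 7\right)}{12 \left(k + 3\right) \left(k + 4\right)}.

Compute t_(k+1)/t_k: get (k + 3)/(k + 6).
Take A(k)=k + 3, B(k)=k + 6, C(k)=1.
Need (k + 3)·f(k+1) − (k + 5)·f(k) = 1.
From deg A=1, deg B=1, deg C=0: d=2.
Match coefficients ⇒ f(k) = k*(k + 7)/24.
Get s_k = R·t_k = k*(-k - 7)/(12*(k + 3)*(k + 4)) with R(k) = B(k−1)f(k)/C(k) = k*(k + 5)*(k + 7)/24.
Δs = -2/(k**3 + 12*k**2 + 47*k + 60), as required.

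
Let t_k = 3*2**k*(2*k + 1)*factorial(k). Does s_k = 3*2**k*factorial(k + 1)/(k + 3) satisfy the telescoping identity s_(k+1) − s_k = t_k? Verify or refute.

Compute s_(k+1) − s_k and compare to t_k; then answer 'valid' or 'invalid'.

s_(k+1) = 6*2**k*factorial(k + 2)/(k + 4)
s_(k+1) − s_k = 3*2**k*(2*k**2 + 9*k + 8)*factorial(k + 1)/((k + 3)*(k + 4))
(s_(k+1) − s_k) − t_k = -6*2**k*(2*k**2 + 7*k + 2)*factorial(k)/((k + 3)*(k + 4))

Invalid: residual -6*2**k*(2*k**2 + 7*k + 2)*factorial(k)/((k + 3)*(k + 4)) ≠ 0.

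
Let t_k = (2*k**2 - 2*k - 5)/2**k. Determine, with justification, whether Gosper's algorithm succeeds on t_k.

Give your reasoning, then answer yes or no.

Yes. s_k = 2*(-2*k**2 - 2*k + 1)/2**k.

Compute t_(k+1)/t_k: get (k**2 + k - 5/2)/(2*k**2 - 2*k - 5).
A = 1/2, B = 1, C = k**2 - k - 5/2.
Need (1/2)·f(k+1) − (1)·f(k) = k**2 - k - 5/2.
Bound: deg f ≤ 2.
Solving with deg f ≤ 2: f(k) = -2*k**2 - 2*k + 1.
So s_k = (B(k−1)f/C)·t_k = (-2*(2*k**2 + 2*k - 1)/(2*k**2 - 2*k - 5))·t_k = 2*(-2*k**2 - 2*k + 1)/2**k.
Check: Δs_k = (2*k**2 - 2*k - 5)/2**k. ✓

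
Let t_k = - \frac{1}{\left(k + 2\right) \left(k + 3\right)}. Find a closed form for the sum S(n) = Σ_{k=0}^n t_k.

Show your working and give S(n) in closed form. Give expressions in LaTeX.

t_(k+1)/t_k = (k + 2)/(k + 4).
Factor: A=k + 2; B=k + 4; C=1.
Set up (k + 2)·f(k+1) − (k + 3)·f(k) − (1) = 0.
Bound: deg f ≤ 1.
Match coefficients ⇒ f(k) = k/2.
Then R = B(k−1)f/C = k*(k + 3)/2, so s_k = R(k)·t_k = -k/(2*k + 4).
s_(k+1) − s_k = -1/(k**2 + 5*k + 6) = t_k.
Σ_(k=0)^n t_k = s_(n+1) − s_(0) = ((-n - 1)/(2*(n + 3))) − (0), i.e. (-n - 1)/(2*(n + 3)).

S(n) = \frac{- n - 1}{2 \left(n + 3\right)}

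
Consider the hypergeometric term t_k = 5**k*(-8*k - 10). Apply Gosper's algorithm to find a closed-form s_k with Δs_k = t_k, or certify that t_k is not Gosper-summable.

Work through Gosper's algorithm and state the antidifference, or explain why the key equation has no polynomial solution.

s_k = -2*5**k*k

t_(k+1)/t_k = 5*(4*k + 9)/(4*k + 5).
Take A(k)=5, B(k)=1, C(k)=k + 5/4.
Set up (5)·f(k+1) − (1)·f(k) − (k + 5/4) = 0.
From deg A=0, deg B=0, deg C=1: d=1.
A polynomial solution: f(k) = k/4.
Get s_k = R·t_k = -2*5**k*k with R(k) = B(k−1)f(k)/C(k) = k/(4*k + 5).
Verify: 5**k*(-8*k - 10) matches t_k.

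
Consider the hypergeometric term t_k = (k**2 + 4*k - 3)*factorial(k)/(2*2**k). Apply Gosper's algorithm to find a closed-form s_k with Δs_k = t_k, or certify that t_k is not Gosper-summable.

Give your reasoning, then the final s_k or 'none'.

Ratio r(k) = (k + 1)*(4*k + (k + 1)**2 + 1)/(2*(k**2 + 4*k - 3)).
Take A(k)=k/2 + 1/2, B(k)=1, C(k)=k**2 + 4*k - 3.
f must satisfy (k/2 + 1/2)·f(k+1) − (1)·f(k) = k**2 + 4*k - 3.
Bound: deg f ≤ 1.
A polynomial solution: f(k) = 2*(k + 4).
So s_k = (B(k−1)f/C)·t_k = (2*(k + 4)/(k**2 + 4*k - 3))·t_k = (k + 4)*factorial(k)/2**k.
Check: Δs_k = (k**2 + 4*k - 3)*factorial(k)/(2*2**k). ✓

s_k = (k + 4)*factorial(k)/2**k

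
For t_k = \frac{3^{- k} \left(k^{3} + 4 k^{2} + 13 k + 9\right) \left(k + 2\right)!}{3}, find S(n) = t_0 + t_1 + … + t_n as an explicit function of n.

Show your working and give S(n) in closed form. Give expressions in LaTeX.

S(n) = \frac{3^{- n} \left(- 24 \cdot 3^{n} + n^{5} n! + 10 n^{4} n! + 42 n^{3} n! + 92 n^{2} n! + 101 n n! + 42 n!\right)}{3}

The ratio is (k**4 + 10*k**3 + 45*k**2 + 99*k + 81)/(3*(k**3 + 4*k**2 + 13*k + 9)).
Take A(k)=k/3 + 1, B(k)=1, C(k)=k**3 + 4*k**2 + 13*k + 9.
f must satisfy (k/3 + 1)·f(k+1) − (1)·f(k) = k**3 + 4*k**2 + 13*k + 9.
Degrees (1,0,3) ⇒ d ≤ 2.
A polynomial solution: f(k) = 3*(k**2 + 2*k + 4).
Get s_k = R·t_k = (k**2 + 2*k + 4)*factorial(k + 2)/3**k with R(k) = B(k−1)f(k)/C(k) = 3*(k**2 + 2*k + 4)/(k**3 + 4*k**2 + 13*k + 9).
Verify: (k**3 + 4*k**2 + 13*k + 9)*factorial(k + 2)/(3*3**k) matches t_k.
Telescope: S(n) = s_(n+1) − s_(0) = 3**(-n - 1)*(n**2 + 4*n + 7)*factorial(n + 3) − (8) = (-24*3**n + n**5*factorial(n) + 10*n**4*factorial(n) + 42*n**3*factorial(n) + 92*n**2*factorial(n) + 101*n*factorial(n) + 42*factorial(n))/(3*3**n).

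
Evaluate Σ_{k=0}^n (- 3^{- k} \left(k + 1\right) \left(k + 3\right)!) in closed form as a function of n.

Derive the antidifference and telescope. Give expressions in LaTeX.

t_(k+1)/t_k = (k + 2)*(k + 4)/(3*(k + 1)).
Take A(k)=k/3 + 4/3, B(k)=1, C(k)=k + 1.
Key eq: (k/3 + 4/3)·f(k+1) = (1)·f(k) + (k + 1).
deg f ≤ 0 (via 1,0,1).
Coefficient equations give f(k) = 3.
R(k) = B(k−1)·f(k)/C(k) = 3/(k + 1); s_k = R·t_k = -3**(1 - k)*factorial(k + 3).
Check: Δs_k = -(k + 1)*factorial(k + 3)/3**k. ✓
s_(n+1) = -factorial(n + 4)/3**n and s_(0) = -18, so S(n) = 18 - factorial(n + 4)/3**n.

S(n) = 18 - 3^{- n} \left(n + 4\right)!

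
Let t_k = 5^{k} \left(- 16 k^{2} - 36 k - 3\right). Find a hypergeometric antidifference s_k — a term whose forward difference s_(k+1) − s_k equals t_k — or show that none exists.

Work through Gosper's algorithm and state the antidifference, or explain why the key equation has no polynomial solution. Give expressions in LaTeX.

r(k) = 5*(16*k**2 + 68*k + 55)/(16*k**2 + 36*k + 3) after simplifying.
A = 5, B = 1, C = k**2 + 9*k/4 + 3/16.
f must satisfy (5)·f(k+1) − (1)·f(k) = k**2 + 9*k/4 + 3/16.
Degrees (0,0,2) ⇒ d ≤ 2.
Coefficient equations give f(k) = (k - 1)*(4*k + 3)/16.
Then R = B(k−1)f/C = (k - 1)*(4*k + 3)/(16*k**2 + 36*k + 3), so s_k = R(k)·t_k = 5**k*(-4*k**2 + k + 3).
Verify: 5**k*(-16*k**2 - 36*k - 3) matches t_k.

s_k = 5^{k} \left(- 4 k^{2} + k + 3\right)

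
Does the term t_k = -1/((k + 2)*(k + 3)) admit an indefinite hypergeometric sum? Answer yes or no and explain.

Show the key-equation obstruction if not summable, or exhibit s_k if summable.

Step 1: r(k) = (k + 2)/(k + 4).
Take A(k)=k + 2, B(k)=k + 4, C(k)=1.
f must satisfy (k + 2)·f(k+1) − (k + 3)·f(k) = 1.
From deg A=1, deg B=1, deg C=0: d=1.
Solve for f: f(k) = k/2 (degree 1 ≤ 1).
Then R = B(k−1)f/C = k*(k + 3)/2, so s_k = R(k)·t_k = -k/(2*k + 4).
s_(k+1) − s_k = -1/(k**2 + 5*k + 6) = t_k.

Yes. s_k = -k/(2*k + 4).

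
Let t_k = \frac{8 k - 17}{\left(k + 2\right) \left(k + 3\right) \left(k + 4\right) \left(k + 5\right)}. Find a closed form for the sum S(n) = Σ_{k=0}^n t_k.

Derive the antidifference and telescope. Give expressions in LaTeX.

The ratio is (k + 2)*(8*k - 9)/((k + 6)*(8*k - 17)).
So A=k + 2 and B=k + 6, with C=k - 17/8.
Key eq: (k + 2)·f(k+1) = (k + 5)·f(k) + (k - 17/8).
Bound: deg f ≤ 3.
Solving with deg f ≤ 3: f(k) = -k*(k**2 + 9*k + 58)/64.
Certificate R = B(k−1)f/C = -k*(k + 5)*(k**2 + 9*k + 58)/(8*(8*k - 17)) gives s_k = k*(-k**2 - 9*k - 58)/(8*(k + 2)*(k + 3)*(k + 4)).
Verify: (8*k - 17)/(k**4 + 14*k**3 + 71*k**2 + 154*k + 120) matches t_k.
Evaluate: s_(n+1) = (-n**3 - 12*n**2 - 79*n - 68)/(8*(n**3 + 12*n**2 + 47*n + 60)); subtract s_(0) = 0 ⇒ S(n) = (-n**3 - 12*n**2 - 79*n - 68)/(8*(n**3 + 12*n**2 + 47*n + 60)).

S(n) = \frac{- n^{3} - 12 n^{2} - 79 n - 68}{8 \left(n^{3} + 12 n^{2} + 47 n + 60\right)}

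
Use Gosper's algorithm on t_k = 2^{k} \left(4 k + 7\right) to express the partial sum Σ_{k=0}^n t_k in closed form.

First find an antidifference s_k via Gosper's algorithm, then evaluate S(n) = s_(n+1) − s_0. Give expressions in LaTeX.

S(n) = 8 \cdot 2^{n} n + 6 \cdot 2^{n} + 1

Compute t_(k+1)/t_k: get 2*(4*k + 11)/(4*k + 7).
Take A(k)=2, B(k)=1, C(k)=k + 7/4.
Key eq: (2)·f(k+1) = (1)·f(k) + (k + 7/4).
From deg A=0, deg B=0, deg C=1: d=1.
A polynomial solution: f(k) = (4*k - 1)/4.
Certificate R = B(k−1)f/C = (4*k - 1)/(4*k + 7) gives s_k = 2**k*(4*k - 1).
Check: Δs_k = 2**k*(4*k + 7). ✓
Evaluate: s_(n+1) = 2**(n + 1)*(4*n + 3); subtract s_(0) = -1 ⇒ S(n) = 8*2**n*n + 6*2**n + 1.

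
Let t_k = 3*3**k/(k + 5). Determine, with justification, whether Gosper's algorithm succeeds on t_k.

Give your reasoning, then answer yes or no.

Compute t_(k+1)/t_k: get 3*(k + 5)/(k + 6).
Gosper form: A/B · C(k+1)/C(k) with A=3*k + 15, B=k + 6, C=1.
Key eq: (3*k + 15)·f(k+1) = (k + 5)·f(k) + (1).
From deg A=1, deg B=1, deg C=0: d=-1.
Bound -1 < 0, so the key equation has no polynomial solution.

No — key equation has no polynomial f.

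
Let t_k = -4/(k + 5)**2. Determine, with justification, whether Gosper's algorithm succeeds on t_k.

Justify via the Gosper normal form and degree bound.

No — key equation has no polynomial f.

Compute t_(k+1)/t_k: get (k + 5)**2/(k + 6)**2.
Normal form (A,B,C) = (k**2 + 10*k + 25, k**2 + 12*k + 36, 1).
f must satisfy (k**2 + 10*k + 25)·f(k+1) − (k**2 + 10*k + 25)·f(k) = 1.
From deg A=2, deg B=2, deg C=0: d=0.
f = c0 ⇒ A·f(k+1) − B(k−1)·f(k) − C = -1. The system {-1 = 0} is inconsistent; no antidifference.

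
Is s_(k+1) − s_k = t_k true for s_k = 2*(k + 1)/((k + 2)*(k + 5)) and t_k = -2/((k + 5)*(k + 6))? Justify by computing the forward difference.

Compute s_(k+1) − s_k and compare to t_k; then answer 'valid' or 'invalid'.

Invalid: residual 4*(k + 4)/(k**4 + 16*k**3 + 91*k**2 + 216*k + 180) ≠ 0.

s_(k+1) = 2*(k + 2)/((k + 3)*(k + 6))
s_(k+1) − s_k = 2*(-k**2 - 3*k + 2)/(k**4 + 16*k**3 + 91*k**2 + 216*k + 180)
(s_(k+1) − s_k) − t_k = 4*(k + 4)/(k**4 + 16*k**3 + 91*k**2 + 216*k + 180)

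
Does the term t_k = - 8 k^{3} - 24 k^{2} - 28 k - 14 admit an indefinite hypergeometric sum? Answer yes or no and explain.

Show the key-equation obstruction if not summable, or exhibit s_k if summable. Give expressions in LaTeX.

r(k) = (4*k**3 + 24*k**2 + 50*k + 37)/(4*k**3 + 12*k**2 + 14*k + 7) after simplifying.
A = 1, B = 1, C = k**3 + 3*k**2 + 7*k/2 + 7/4.
Solve (1)·f(k+1) − (1)·f(k) = k**3 + 3*k**2 + 7*k/2 + 7/4.
Bound: deg f ≤ 4.
Solve for f: f(k) = k*(k**3 + 2*k**2 + 2*k + 2)/4 (degree 4 ≤ 4).
Get s_k = R·t_k = 2*k*(-k**3 - 2*k**2 - 2*k - 2) with R(k) = B(k−1)f(k)/C(k) = k*(k**3 + 2*k**2 + 2*k + 2)/(4*k**3 + 12*k**2 + 14*k + 7).
s_(k+1) − s_k = -8*k**3 - 24*k**2 - 28*k - 14 = t_k.

Yes. s_k = 2 k \left(- k^{3} - 2 k^{2} - 2 k - 2\right).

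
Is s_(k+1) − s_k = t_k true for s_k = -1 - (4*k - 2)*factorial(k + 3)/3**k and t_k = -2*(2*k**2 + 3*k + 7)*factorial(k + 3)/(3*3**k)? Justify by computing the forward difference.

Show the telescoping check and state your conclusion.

Valid — Δs_k = t_k.

s_(k+1) = -3**(-k - 1)*(4*k + 2)*factorial(k + 4) - 1
s_(k+1) − s_k = -2*(2*k**2 + 3*k + 7)*factorial(k + 3)/(3*3**k)
(s_(k+1) − s_k) − t_k = 0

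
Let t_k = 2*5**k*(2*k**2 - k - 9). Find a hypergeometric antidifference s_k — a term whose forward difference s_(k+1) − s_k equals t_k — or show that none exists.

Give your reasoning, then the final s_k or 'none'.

s_k = 5**k*(k**2 - 3*k - 2)

Compute t_(k+1)/t_k: get 5*(2*k**2 + 3*k - 8)/(2*k**2 - k - 9).
Normal form (A,B,C) = (5, 1, k**2 - k/2 - 9/2).
Key eq: (5)·f(k+1) = (1)·f(k) + (k**2 - k/2 - 9/2).
From deg A=0, deg B=0, deg C=2: d=2.
Solving with deg f ≤ 2: f(k) = (k**2 - 3*k - 2)/4.
Get s_k = R·t_k = 5**k*(k**2 - 3*k - 2) with R(k) = B(k−1)f(k)/C(k) = (k**2 - 3*k - 2)/(2*(2*k**2 - k - 9)).
Verify: 2*5**k*(2*k**2 - k - 9) matches t_k.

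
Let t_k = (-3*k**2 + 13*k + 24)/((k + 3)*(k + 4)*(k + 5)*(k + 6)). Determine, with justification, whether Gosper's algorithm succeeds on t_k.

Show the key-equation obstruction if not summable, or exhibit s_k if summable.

Yes. s_k = k*(k**2 + 192*k + 287)/(60*(k + 3)*(k + 4)*(k + 5)).

r(k) = (k + 3)*(13*k - 3*(k + 1)**2 + 37)/((k + 7)*(-3*k**2 + 13*k + 24)) after simplifying.
A = k + 3, B = k + 7, C = k**2 - 13*k/3 - 8.
f must satisfy (k + 3)·f(k+1) − (k + 6)·f(k) = k**2 - 13*k/3 - 8.
From deg A=1, deg B=1, deg C=2: d=3.
Solving with deg f ≤ 3: f(k) = -k*(k**2 + 192*k + 287)/180.
R(k) = B(k−1)·f(k)/C(k) = -k*(k + 6)*(k**2 + 192*k + 287)/(60*(3*k**2 - 13*k - 24)); s_k = R·t_k = k*(k**2 + 192*k + 287)/(60*(k + 3)*(k + 4)*(k + 5)).
s_(k+1) − s_k = (-3*k**2 + 13*k + 24)/(k**4 + 18*k**3 + 119*k**2 + 342*k + 360) = t_k.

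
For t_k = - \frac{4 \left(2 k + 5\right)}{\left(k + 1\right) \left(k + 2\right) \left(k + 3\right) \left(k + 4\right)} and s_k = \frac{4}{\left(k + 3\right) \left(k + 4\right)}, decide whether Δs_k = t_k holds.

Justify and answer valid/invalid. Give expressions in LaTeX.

s_(k+1) = 4/((k + 4)*(k + 5))
s_(k+1) − s_k = -8/(k**3 + 12*k**2 + 47*k + 60)
(s_(k+1) − s_k) − t_k = 12*(3*k + 7)/(k**5 + 15*k**4 + 85*k**3 + 225*k**2 + 274*k + 120)

Invalid: residual \frac{12 \left(3 k + 7\right)}{k^{5} + 15 k^{4} + 85 k^{3} + 225 k^{2} + 274 k + 120} ≠ 0.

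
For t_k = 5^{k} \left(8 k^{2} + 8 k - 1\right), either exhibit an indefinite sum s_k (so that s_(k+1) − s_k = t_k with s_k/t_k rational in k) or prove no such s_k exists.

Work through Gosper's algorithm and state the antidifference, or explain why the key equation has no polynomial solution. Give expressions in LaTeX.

Compute t_(k+1)/t_k: get 5*(8*k**2 + 24*k + 15)/(8*k**2 + 8*k - 1).
Gosper form: A/B · C(k+1)/C(k) with A=5, B=1, C=k**2 + k - 1/8.
Set up (5)·f(k+1) − (1)·f(k) − (k**2 + k - 1/8) = 0.
Degrees (0,0,2) ⇒ d ≤ 2.
Match coefficients ⇒ f(k) = (k - 1)*(2*k - 1)/8.
R(k) = B(k−1)·f(k)/C(k) = (k - 1)*(2*k - 1)/(8*k**2 + 8*k - 1); s_k = R·t_k = 5**k*(2*k**2 - 3*k + 1).
Verify: 5**k*(8*k**2 + 8*k - 1) matches t_k.

s_k = 5^{k} \left(2 k^{2} - 3 k + 1\right)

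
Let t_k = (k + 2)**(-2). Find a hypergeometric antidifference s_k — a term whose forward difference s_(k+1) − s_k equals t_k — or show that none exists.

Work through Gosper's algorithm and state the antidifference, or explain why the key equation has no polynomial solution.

t_(k+1)/t_k = (k + 2)**2/(k + 3)**2.
Normal form (A,B,C) = (k**2 + 4*k + 4, k**2 + 6*k + 9, 1).
Solve (k**2 + 4*k + 4)·f(k+1) − (k**2 + 4*k + 4)·f(k) = 1.
From deg A=2, deg B=2, deg C=0: d=0.
Generic f = c0 gives residual -1; -1 = 0 cannot hold, so t_k is not Gosper-summable.

not Gosper-summable; s_k does not exist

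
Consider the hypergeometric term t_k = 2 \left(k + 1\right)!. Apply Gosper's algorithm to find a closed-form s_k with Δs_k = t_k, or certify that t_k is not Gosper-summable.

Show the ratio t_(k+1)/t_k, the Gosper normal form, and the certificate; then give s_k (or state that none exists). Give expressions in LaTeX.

none — t_k is not Gosper-summable

Ratio r(k) = k + 2.
Gosper form: A/B · C(k+1)/C(k) with A=k + 2, B=1, C=1.
Solve (k + 2)·f(k+1) − (1)·f(k) = 1.
Degrees (1,0,0) ⇒ d ≤ -1.
Bound -1 < 0, so the key equation has no polynomial solution.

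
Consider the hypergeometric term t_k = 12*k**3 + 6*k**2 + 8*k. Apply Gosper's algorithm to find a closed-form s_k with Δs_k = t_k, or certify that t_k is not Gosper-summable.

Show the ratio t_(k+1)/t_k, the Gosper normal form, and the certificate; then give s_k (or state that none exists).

t_(k+1)/t_k = (6*k**3 + 21*k**2 + 28*k + 13)/(k*(6*k**2 + 3*k + 4)).
Normal form (A,B,C) = (1, 1, k**3 + k**2/2 + 2*k/3).
Set up (1)·f(k+1) − (1)·f(k) − (k**3 + k**2/2 + 2*k/3) = 0.
d = 4 from the (0,0,3) case.
Solve for f: f(k) = k*(k - 1)*(3*k**2 - k + 3)/12 (degree 4 ≤ 4).
Then R = B(k−1)f/C = (k - 1)*(3*k**2 - k + 3)/(2*(6*k**2 + 3*k + 4)), so s_k = R(k)·t_k = k*(3*k**3 - 4*k**2 + 4*k - 3).
Verify: 2*k*(6*k**2 + 3*k + 4) matches t_k.

s_k = k*(3*k**3 - 4*k**2 + 4*k - 3)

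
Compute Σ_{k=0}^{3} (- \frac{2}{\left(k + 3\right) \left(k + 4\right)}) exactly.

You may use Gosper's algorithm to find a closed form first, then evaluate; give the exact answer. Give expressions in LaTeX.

Compute t_(k+1)/t_k: get (k + 3)/(k + 5).
A = k + 3, B = k + 5, C = 1.
Need (k + 3)·f(k+1) − (k + 4)·f(k) = 1.
Degrees (1,1,0) ⇒ d ≤ 1.
Solve for f: f(k) = k/3 (degree 1 ≤ 1).
R(k) = B(k−1)·f(k)/C(k) = k*(k + 4)/3; s_k = R·t_k = -2*k/(3*k + 9).
Δs = -2/(k**2 + 7*k + 12), as required.
Telescoping: Σ = s_(4) − s_(0) = -8/21 − (0) = -8/21.

Σ = -8/21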